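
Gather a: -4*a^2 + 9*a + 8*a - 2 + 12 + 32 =-4*a^2 + 17*a + 42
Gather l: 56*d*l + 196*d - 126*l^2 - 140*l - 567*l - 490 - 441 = 196*d - 126*l^2 + l*(56*d - 707) - 931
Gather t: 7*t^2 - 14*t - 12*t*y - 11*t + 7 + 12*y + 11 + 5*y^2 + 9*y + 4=7*t^2 + t*(-12*y - 25) + 5*y^2 + 21*y + 22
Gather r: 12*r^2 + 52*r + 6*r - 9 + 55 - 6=12*r^2 + 58*r + 40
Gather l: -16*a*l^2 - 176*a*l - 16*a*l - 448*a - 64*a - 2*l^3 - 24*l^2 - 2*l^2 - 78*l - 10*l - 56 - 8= -512*a - 2*l^3 + l^2*(-16*a - 26) + l*(-192*a - 88) - 64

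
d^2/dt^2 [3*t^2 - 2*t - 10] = 6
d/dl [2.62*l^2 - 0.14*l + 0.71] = 5.24*l - 0.14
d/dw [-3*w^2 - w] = -6*w - 1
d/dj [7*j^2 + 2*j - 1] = 14*j + 2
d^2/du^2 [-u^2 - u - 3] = -2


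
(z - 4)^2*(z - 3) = z^3 - 11*z^2 + 40*z - 48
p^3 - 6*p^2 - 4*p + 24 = (p - 6)*(p - 2)*(p + 2)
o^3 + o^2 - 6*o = o*(o - 2)*(o + 3)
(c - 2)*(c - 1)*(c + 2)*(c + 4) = c^4 + 3*c^3 - 8*c^2 - 12*c + 16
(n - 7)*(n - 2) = n^2 - 9*n + 14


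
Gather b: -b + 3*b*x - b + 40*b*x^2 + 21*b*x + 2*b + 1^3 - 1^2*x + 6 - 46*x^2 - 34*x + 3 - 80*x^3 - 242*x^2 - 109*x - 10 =b*(40*x^2 + 24*x) - 80*x^3 - 288*x^2 - 144*x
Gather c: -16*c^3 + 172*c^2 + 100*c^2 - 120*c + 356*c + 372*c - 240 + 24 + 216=-16*c^3 + 272*c^2 + 608*c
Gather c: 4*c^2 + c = 4*c^2 + c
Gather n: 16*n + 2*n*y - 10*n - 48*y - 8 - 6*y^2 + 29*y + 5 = n*(2*y + 6) - 6*y^2 - 19*y - 3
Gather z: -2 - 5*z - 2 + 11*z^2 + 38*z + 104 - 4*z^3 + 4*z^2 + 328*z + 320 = -4*z^3 + 15*z^2 + 361*z + 420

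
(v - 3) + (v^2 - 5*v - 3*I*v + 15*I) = v^2 - 4*v - 3*I*v - 3 + 15*I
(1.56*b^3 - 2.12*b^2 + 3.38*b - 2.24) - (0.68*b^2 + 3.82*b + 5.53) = 1.56*b^3 - 2.8*b^2 - 0.44*b - 7.77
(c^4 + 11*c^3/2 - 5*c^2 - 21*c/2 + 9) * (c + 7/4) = c^5 + 29*c^4/4 + 37*c^3/8 - 77*c^2/4 - 75*c/8 + 63/4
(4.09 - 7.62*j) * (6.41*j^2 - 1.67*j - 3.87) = -48.8442*j^3 + 38.9423*j^2 + 22.6591*j - 15.8283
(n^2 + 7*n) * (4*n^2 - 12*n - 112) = 4*n^4 + 16*n^3 - 196*n^2 - 784*n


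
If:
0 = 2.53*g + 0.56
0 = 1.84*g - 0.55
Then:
No Solution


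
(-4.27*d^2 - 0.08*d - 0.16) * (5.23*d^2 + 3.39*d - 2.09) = -22.3321*d^4 - 14.8937*d^3 + 7.8163*d^2 - 0.3752*d + 0.3344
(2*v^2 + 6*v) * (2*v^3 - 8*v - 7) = 4*v^5 + 12*v^4 - 16*v^3 - 62*v^2 - 42*v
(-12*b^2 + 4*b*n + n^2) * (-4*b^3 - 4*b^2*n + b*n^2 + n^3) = 48*b^5 + 32*b^4*n - 32*b^3*n^2 - 12*b^2*n^3 + 5*b*n^4 + n^5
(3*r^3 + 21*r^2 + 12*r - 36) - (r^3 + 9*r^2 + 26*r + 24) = 2*r^3 + 12*r^2 - 14*r - 60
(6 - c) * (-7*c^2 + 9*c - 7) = 7*c^3 - 51*c^2 + 61*c - 42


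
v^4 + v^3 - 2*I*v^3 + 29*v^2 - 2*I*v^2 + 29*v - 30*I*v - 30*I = (v + 1)*(v - 6*I)*(v - I)*(v + 5*I)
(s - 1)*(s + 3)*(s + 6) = s^3 + 8*s^2 + 9*s - 18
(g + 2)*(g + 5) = g^2 + 7*g + 10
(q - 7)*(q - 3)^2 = q^3 - 13*q^2 + 51*q - 63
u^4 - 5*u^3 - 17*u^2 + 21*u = u*(u - 7)*(u - 1)*(u + 3)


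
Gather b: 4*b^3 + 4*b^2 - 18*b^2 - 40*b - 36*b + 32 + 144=4*b^3 - 14*b^2 - 76*b + 176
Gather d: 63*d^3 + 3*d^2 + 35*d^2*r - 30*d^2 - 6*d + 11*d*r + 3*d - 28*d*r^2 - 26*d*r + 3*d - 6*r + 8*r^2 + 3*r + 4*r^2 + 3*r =63*d^3 + d^2*(35*r - 27) + d*(-28*r^2 - 15*r) + 12*r^2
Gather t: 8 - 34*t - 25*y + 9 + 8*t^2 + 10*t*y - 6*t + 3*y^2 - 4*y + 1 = 8*t^2 + t*(10*y - 40) + 3*y^2 - 29*y + 18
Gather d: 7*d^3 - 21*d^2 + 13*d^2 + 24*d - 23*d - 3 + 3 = 7*d^3 - 8*d^2 + d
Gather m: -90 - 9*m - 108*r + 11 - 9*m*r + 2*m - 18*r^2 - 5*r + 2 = m*(-9*r - 7) - 18*r^2 - 113*r - 77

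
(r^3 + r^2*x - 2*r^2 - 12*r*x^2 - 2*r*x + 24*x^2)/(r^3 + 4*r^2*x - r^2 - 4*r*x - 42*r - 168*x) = (r^2 - 3*r*x - 2*r + 6*x)/(r^2 - r - 42)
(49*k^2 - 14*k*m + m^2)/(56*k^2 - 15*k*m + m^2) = (7*k - m)/(8*k - m)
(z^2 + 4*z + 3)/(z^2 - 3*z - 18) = (z + 1)/(z - 6)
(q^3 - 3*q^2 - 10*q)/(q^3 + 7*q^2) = (q^2 - 3*q - 10)/(q*(q + 7))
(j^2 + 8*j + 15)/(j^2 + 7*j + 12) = (j + 5)/(j + 4)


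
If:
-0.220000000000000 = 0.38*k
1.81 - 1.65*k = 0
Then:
No Solution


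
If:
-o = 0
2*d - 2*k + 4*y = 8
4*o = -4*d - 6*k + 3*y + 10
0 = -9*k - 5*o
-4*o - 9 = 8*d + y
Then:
No Solution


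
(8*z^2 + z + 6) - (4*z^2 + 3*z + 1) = 4*z^2 - 2*z + 5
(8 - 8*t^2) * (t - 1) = -8*t^3 + 8*t^2 + 8*t - 8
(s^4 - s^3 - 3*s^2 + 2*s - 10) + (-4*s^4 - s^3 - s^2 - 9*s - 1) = -3*s^4 - 2*s^3 - 4*s^2 - 7*s - 11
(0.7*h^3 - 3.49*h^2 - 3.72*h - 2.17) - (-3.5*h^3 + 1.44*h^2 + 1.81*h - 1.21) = 4.2*h^3 - 4.93*h^2 - 5.53*h - 0.96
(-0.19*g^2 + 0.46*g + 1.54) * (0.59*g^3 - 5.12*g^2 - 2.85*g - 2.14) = -0.1121*g^5 + 1.2442*g^4 - 0.9051*g^3 - 8.7892*g^2 - 5.3734*g - 3.2956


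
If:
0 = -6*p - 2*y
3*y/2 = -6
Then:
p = 4/3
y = -4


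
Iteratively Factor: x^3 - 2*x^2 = (x)*(x^2 - 2*x) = x*(x - 2)*(x)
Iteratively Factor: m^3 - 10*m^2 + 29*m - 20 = (m - 5)*(m^2 - 5*m + 4) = (m - 5)*(m - 1)*(m - 4)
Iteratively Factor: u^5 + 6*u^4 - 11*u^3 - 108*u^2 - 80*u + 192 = (u + 4)*(u^4 + 2*u^3 - 19*u^2 - 32*u + 48) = (u - 4)*(u + 4)*(u^3 + 6*u^2 + 5*u - 12) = (u - 4)*(u + 4)^2*(u^2 + 2*u - 3) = (u - 4)*(u - 1)*(u + 4)^2*(u + 3)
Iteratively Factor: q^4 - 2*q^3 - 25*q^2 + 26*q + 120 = (q - 3)*(q^3 + q^2 - 22*q - 40) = (q - 3)*(q + 2)*(q^2 - q - 20) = (q - 3)*(q + 2)*(q + 4)*(q - 5)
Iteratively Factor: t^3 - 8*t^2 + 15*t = (t - 3)*(t^2 - 5*t) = (t - 5)*(t - 3)*(t)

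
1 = 1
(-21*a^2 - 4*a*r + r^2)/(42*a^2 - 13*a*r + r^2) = (3*a + r)/(-6*a + r)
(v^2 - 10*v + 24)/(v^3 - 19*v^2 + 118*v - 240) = (v - 4)/(v^2 - 13*v + 40)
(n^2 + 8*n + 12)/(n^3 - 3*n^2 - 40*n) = (n^2 + 8*n + 12)/(n*(n^2 - 3*n - 40))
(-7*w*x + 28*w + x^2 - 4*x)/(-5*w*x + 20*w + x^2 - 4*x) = (-7*w + x)/(-5*w + x)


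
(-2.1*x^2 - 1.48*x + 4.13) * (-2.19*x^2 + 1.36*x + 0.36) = 4.599*x^4 + 0.3852*x^3 - 11.8135*x^2 + 5.084*x + 1.4868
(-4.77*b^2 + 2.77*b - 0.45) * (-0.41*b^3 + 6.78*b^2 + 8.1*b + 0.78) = 1.9557*b^5 - 33.4763*b^4 - 19.6719*b^3 + 15.6654*b^2 - 1.4844*b - 0.351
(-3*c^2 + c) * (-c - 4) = 3*c^3 + 11*c^2 - 4*c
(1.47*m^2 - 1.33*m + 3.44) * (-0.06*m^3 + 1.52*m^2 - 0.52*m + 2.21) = -0.0882*m^5 + 2.3142*m^4 - 2.9924*m^3 + 9.1691*m^2 - 4.7281*m + 7.6024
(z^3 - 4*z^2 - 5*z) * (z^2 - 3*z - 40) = z^5 - 7*z^4 - 33*z^3 + 175*z^2 + 200*z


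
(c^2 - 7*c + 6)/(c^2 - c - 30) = (c - 1)/(c + 5)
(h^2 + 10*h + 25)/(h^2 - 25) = (h + 5)/(h - 5)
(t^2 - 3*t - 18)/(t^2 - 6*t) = (t + 3)/t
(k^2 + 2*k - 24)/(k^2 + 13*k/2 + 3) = 2*(k - 4)/(2*k + 1)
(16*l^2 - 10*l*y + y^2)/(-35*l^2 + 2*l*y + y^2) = (16*l^2 - 10*l*y + y^2)/(-35*l^2 + 2*l*y + y^2)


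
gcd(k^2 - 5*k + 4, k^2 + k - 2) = k - 1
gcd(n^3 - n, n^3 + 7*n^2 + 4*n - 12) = n - 1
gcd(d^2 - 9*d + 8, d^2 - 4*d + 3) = d - 1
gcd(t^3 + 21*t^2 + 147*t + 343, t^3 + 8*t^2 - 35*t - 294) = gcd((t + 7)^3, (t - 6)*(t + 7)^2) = t^2 + 14*t + 49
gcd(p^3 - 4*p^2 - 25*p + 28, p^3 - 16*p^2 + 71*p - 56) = p^2 - 8*p + 7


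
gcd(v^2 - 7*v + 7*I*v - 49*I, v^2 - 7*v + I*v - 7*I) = v - 7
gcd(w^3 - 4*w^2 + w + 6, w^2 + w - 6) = w - 2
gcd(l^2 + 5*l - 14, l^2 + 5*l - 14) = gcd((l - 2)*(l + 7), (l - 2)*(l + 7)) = l^2 + 5*l - 14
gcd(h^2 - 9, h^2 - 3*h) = h - 3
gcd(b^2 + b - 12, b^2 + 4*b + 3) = 1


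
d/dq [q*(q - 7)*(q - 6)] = 3*q^2 - 26*q + 42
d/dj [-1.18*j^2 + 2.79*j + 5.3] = 2.79 - 2.36*j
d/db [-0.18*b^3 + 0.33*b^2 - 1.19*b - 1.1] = -0.54*b^2 + 0.66*b - 1.19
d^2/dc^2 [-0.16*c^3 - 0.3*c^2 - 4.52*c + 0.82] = -0.96*c - 0.6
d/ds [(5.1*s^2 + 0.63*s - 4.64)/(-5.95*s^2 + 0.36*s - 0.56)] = (5.5845*s^2 - 60.928*s + 1.3176)/(35.4025*s^4 - 4.284*s^3 + 6.7936*s^2 - 0.4032*s + 0.3136)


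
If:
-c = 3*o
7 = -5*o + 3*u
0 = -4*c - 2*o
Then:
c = 0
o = 0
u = 7/3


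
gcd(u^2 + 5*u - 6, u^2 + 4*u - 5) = u - 1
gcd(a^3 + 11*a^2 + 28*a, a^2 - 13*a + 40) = 1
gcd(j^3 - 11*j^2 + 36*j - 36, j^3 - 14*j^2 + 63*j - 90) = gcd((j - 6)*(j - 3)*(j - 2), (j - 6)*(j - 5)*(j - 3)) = j^2 - 9*j + 18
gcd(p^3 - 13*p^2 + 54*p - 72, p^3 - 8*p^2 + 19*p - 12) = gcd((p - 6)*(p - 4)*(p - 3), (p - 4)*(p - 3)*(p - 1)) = p^2 - 7*p + 12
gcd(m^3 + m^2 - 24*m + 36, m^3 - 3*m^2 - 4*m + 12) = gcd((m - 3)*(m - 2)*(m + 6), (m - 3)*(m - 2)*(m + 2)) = m^2 - 5*m + 6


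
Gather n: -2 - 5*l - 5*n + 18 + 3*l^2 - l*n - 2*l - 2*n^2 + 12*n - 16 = 3*l^2 - 7*l - 2*n^2 + n*(7 - l)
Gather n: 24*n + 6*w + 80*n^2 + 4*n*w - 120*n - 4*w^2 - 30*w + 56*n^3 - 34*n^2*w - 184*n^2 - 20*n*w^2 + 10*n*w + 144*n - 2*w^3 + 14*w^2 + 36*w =56*n^3 + n^2*(-34*w - 104) + n*(-20*w^2 + 14*w + 48) - 2*w^3 + 10*w^2 + 12*w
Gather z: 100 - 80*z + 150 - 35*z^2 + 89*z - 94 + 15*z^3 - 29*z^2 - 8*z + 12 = 15*z^3 - 64*z^2 + z + 168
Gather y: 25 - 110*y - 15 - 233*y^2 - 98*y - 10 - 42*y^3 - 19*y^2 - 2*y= -42*y^3 - 252*y^2 - 210*y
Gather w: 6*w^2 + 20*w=6*w^2 + 20*w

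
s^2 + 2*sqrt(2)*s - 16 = (s - 2*sqrt(2))*(s + 4*sqrt(2))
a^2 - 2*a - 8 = (a - 4)*(a + 2)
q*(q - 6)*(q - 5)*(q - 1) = q^4 - 12*q^3 + 41*q^2 - 30*q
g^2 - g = g*(g - 1)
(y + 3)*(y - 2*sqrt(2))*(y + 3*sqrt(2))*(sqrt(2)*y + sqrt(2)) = sqrt(2)*y^4 + 2*y^3 + 4*sqrt(2)*y^3 - 9*sqrt(2)*y^2 + 8*y^2 - 48*sqrt(2)*y + 6*y - 36*sqrt(2)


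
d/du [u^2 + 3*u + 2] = 2*u + 3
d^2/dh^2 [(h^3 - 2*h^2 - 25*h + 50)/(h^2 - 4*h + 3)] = 8*(-5*h^3 + 33*h^2 - 87*h + 83)/(h^6 - 12*h^5 + 57*h^4 - 136*h^3 + 171*h^2 - 108*h + 27)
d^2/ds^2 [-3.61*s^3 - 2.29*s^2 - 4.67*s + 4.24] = -21.66*s - 4.58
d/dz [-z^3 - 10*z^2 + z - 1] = -3*z^2 - 20*z + 1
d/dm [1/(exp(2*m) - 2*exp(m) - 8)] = 2*(1 - exp(m))*exp(m)/(-exp(2*m) + 2*exp(m) + 8)^2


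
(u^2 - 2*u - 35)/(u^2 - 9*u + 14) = (u + 5)/(u - 2)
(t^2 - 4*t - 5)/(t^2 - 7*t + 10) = (t + 1)/(t - 2)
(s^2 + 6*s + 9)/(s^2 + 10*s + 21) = (s + 3)/(s + 7)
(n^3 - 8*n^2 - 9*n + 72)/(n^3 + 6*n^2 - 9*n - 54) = (n - 8)/(n + 6)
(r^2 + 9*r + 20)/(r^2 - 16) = (r + 5)/(r - 4)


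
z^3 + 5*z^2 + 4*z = z*(z + 1)*(z + 4)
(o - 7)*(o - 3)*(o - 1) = o^3 - 11*o^2 + 31*o - 21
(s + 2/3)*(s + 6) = s^2 + 20*s/3 + 4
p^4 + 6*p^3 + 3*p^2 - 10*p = p*(p - 1)*(p + 2)*(p + 5)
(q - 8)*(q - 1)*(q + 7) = q^3 - 2*q^2 - 55*q + 56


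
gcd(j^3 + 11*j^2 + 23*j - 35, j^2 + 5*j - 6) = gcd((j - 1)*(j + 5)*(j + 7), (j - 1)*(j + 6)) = j - 1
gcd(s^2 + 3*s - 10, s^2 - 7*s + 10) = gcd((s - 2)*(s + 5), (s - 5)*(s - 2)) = s - 2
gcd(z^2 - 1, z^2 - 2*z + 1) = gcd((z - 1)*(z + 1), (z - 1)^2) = z - 1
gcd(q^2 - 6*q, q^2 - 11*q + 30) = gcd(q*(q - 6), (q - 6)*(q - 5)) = q - 6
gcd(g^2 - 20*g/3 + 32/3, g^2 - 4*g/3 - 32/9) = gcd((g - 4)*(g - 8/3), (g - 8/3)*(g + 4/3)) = g - 8/3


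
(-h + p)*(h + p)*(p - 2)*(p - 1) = -h^2*p^2 + 3*h^2*p - 2*h^2 + p^4 - 3*p^3 + 2*p^2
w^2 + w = w*(w + 1)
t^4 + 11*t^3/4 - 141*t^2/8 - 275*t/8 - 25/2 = (t - 4)*(t + 1/2)*(t + 5/4)*(t + 5)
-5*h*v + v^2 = v*(-5*h + v)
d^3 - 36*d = d*(d - 6)*(d + 6)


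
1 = 1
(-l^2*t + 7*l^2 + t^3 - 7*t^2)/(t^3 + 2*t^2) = (-l^2*t + 7*l^2 + t^3 - 7*t^2)/(t^2*(t + 2))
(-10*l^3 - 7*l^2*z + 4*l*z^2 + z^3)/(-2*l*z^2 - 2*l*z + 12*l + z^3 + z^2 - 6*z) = (5*l^2 + 6*l*z + z^2)/(z^2 + z - 6)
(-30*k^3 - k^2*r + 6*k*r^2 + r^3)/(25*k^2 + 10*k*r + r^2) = (-6*k^2 + k*r + r^2)/(5*k + r)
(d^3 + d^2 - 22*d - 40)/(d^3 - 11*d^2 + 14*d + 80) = (d + 4)/(d - 8)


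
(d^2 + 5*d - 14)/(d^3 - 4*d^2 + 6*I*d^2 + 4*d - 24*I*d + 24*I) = (d + 7)/(d^2 + d*(-2 + 6*I) - 12*I)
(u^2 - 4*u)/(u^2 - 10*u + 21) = u*(u - 4)/(u^2 - 10*u + 21)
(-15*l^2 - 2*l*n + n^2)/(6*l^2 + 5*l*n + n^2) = (-5*l + n)/(2*l + n)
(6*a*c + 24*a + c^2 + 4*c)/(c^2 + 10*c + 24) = (6*a + c)/(c + 6)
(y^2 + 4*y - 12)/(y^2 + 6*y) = (y - 2)/y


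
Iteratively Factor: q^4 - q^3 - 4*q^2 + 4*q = (q - 1)*(q^3 - 4*q) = (q - 2)*(q - 1)*(q^2 + 2*q) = q*(q - 2)*(q - 1)*(q + 2)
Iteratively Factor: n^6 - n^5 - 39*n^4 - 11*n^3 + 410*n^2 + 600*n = (n)*(n^5 - n^4 - 39*n^3 - 11*n^2 + 410*n + 600) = n*(n - 5)*(n^4 + 4*n^3 - 19*n^2 - 106*n - 120) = n*(n - 5)*(n + 3)*(n^3 + n^2 - 22*n - 40) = n*(n - 5)*(n + 2)*(n + 3)*(n^2 - n - 20) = n*(n - 5)*(n + 2)*(n + 3)*(n + 4)*(n - 5)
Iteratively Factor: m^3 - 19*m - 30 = (m + 3)*(m^2 - 3*m - 10) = (m + 2)*(m + 3)*(m - 5)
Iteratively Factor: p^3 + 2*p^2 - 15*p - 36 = (p + 3)*(p^2 - p - 12) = (p + 3)^2*(p - 4)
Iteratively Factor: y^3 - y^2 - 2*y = (y - 2)*(y^2 + y) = y*(y - 2)*(y + 1)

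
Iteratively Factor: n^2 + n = (n)*(n + 1)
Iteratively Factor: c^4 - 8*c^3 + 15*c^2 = (c - 3)*(c^3 - 5*c^2) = (c - 5)*(c - 3)*(c^2) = c*(c - 5)*(c - 3)*(c)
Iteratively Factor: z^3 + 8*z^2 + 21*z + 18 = (z + 3)*(z^2 + 5*z + 6) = (z + 3)^2*(z + 2)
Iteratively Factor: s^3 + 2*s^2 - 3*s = (s + 3)*(s^2 - s) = s*(s + 3)*(s - 1)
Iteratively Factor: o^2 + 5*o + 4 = (o + 4)*(o + 1)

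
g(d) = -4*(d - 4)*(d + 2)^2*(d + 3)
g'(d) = -4*(d - 4)*(d + 2)^2 - 4*(d - 4)*(d + 3)*(2*d + 4) - 4*(d + 2)^2*(d + 3) = -16*d^3 - 36*d^2 + 96*d + 208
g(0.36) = 272.47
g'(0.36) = 237.15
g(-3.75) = -71.20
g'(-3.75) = 185.50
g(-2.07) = 0.11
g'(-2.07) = -3.06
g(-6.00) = -1920.00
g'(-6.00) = 1792.00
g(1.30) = 505.73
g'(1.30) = 236.81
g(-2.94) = 1.47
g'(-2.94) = 21.19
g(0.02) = 196.18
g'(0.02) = 209.91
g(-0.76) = 65.58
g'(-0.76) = 121.27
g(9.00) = -29040.00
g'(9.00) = -13508.00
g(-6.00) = -1920.00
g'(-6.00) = 1792.00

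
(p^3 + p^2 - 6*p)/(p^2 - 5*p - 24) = p*(p - 2)/(p - 8)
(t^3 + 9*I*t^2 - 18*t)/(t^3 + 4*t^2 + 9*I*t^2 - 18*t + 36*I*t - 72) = t/(t + 4)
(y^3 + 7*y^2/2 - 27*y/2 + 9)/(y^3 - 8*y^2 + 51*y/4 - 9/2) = 2*(y^2 + 5*y - 6)/(2*y^2 - 13*y + 6)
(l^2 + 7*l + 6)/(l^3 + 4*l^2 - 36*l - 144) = (l + 1)/(l^2 - 2*l - 24)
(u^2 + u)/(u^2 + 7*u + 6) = u/(u + 6)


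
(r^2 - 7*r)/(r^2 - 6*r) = (r - 7)/(r - 6)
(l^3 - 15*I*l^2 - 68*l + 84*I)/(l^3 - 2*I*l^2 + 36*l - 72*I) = (l - 7*I)/(l + 6*I)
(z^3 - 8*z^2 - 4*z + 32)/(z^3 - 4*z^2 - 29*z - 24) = (z^2 - 4)/(z^2 + 4*z + 3)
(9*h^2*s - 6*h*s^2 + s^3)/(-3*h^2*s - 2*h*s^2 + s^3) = (-3*h + s)/(h + s)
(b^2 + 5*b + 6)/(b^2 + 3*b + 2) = (b + 3)/(b + 1)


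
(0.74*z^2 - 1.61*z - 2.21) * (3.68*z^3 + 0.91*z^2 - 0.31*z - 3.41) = 2.7232*z^5 - 5.2514*z^4 - 9.8273*z^3 - 4.0354*z^2 + 6.1752*z + 7.5361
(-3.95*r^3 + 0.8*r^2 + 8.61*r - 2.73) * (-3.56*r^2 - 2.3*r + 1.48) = 14.062*r^5 + 6.237*r^4 - 38.3376*r^3 - 8.9002*r^2 + 19.0218*r - 4.0404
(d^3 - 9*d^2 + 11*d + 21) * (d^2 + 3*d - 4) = d^5 - 6*d^4 - 20*d^3 + 90*d^2 + 19*d - 84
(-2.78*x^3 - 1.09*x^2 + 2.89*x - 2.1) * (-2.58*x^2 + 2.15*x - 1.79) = 7.1724*x^5 - 3.1648*x^4 - 4.8235*x^3 + 13.5826*x^2 - 9.6881*x + 3.759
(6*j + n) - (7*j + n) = -j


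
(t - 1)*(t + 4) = t^2 + 3*t - 4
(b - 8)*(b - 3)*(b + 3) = b^3 - 8*b^2 - 9*b + 72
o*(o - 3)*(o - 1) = o^3 - 4*o^2 + 3*o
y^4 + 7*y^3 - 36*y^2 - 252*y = y*(y - 6)*(y + 6)*(y + 7)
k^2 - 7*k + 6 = (k - 6)*(k - 1)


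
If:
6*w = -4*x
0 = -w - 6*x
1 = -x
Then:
No Solution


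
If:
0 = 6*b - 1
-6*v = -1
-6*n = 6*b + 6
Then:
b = 1/6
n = -7/6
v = 1/6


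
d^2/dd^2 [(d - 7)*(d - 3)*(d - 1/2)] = 6*d - 21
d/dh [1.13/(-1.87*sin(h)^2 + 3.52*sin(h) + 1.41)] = (4.2262*sin(h) - 3.9776)*cos(h)/(-1.87*sin(h)^2 + 3.52*sin(h) + 1.41)^2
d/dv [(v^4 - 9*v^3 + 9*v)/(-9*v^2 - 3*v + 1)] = (-18*v^5 + 72*v^4 + 58*v^3 + 54*v^2 + 9)/(81*v^4 + 54*v^3 - 9*v^2 - 6*v + 1)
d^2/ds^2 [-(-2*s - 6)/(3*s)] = 4/s^3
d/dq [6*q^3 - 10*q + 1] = 18*q^2 - 10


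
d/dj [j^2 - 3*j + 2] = 2*j - 3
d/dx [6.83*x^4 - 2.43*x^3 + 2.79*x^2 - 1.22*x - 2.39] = 27.32*x^3 - 7.29*x^2 + 5.58*x - 1.22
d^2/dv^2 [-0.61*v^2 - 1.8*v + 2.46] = -1.22000000000000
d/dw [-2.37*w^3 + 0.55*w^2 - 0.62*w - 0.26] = -7.11*w^2 + 1.1*w - 0.62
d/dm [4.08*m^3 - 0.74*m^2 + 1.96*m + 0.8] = 12.24*m^2 - 1.48*m + 1.96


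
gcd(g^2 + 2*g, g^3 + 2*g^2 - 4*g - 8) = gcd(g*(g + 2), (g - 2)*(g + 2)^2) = g + 2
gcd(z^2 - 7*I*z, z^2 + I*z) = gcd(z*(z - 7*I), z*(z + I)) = z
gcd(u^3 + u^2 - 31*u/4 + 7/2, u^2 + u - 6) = u - 2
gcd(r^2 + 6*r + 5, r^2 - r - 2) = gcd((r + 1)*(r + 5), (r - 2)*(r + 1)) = r + 1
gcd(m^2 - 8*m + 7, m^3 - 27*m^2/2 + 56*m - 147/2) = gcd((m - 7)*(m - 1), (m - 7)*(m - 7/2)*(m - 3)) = m - 7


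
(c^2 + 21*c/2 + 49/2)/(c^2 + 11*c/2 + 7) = (c + 7)/(c + 2)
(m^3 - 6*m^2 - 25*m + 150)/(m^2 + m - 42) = (m^2 - 25)/(m + 7)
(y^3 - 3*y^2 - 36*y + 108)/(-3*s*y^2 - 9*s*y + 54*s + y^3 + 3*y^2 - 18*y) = (y - 6)/(-3*s + y)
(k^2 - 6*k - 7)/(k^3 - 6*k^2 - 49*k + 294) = (k + 1)/(k^2 + k - 42)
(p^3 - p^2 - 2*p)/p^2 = p - 1 - 2/p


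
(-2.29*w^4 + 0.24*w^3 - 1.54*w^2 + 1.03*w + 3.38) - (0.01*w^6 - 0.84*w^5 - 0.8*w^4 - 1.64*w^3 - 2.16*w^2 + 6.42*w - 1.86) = -0.01*w^6 + 0.84*w^5 - 1.49*w^4 + 1.88*w^3 + 0.62*w^2 - 5.39*w + 5.24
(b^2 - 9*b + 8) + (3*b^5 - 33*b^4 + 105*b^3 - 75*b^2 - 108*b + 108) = 3*b^5 - 33*b^4 + 105*b^3 - 74*b^2 - 117*b + 116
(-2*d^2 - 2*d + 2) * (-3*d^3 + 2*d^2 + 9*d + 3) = 6*d^5 + 2*d^4 - 28*d^3 - 20*d^2 + 12*d + 6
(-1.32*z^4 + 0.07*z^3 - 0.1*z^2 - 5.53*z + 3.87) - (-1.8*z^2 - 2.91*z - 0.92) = -1.32*z^4 + 0.07*z^3 + 1.7*z^2 - 2.62*z + 4.79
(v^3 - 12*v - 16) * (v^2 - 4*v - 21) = v^5 - 4*v^4 - 33*v^3 + 32*v^2 + 316*v + 336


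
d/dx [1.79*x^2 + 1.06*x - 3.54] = 3.58*x + 1.06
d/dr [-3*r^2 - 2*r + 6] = -6*r - 2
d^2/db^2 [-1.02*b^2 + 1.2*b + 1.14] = -2.04000000000000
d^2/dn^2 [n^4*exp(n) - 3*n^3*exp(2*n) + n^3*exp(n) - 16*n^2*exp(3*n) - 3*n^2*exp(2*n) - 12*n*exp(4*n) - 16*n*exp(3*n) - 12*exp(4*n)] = (n^4 - 12*n^3*exp(n) + 9*n^3 - 144*n^2*exp(2*n) - 48*n^2*exp(n) + 18*n^2 - 192*n*exp(3*n) - 336*n*exp(2*n) - 42*n*exp(n) + 6*n - 288*exp(3*n) - 128*exp(2*n) - 6*exp(n))*exp(n)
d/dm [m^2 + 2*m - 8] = 2*m + 2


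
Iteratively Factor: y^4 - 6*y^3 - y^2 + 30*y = (y - 5)*(y^3 - y^2 - 6*y) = (y - 5)*(y + 2)*(y^2 - 3*y) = y*(y - 5)*(y + 2)*(y - 3)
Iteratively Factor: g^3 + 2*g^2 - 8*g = (g)*(g^2 + 2*g - 8) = g*(g + 4)*(g - 2)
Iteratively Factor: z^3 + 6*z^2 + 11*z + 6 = (z + 2)*(z^2 + 4*z + 3) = (z + 2)*(z + 3)*(z + 1)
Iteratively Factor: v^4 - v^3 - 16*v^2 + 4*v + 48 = (v - 4)*(v^3 + 3*v^2 - 4*v - 12) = (v - 4)*(v + 2)*(v^2 + v - 6) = (v - 4)*(v - 2)*(v + 2)*(v + 3)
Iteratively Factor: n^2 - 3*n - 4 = (n + 1)*(n - 4)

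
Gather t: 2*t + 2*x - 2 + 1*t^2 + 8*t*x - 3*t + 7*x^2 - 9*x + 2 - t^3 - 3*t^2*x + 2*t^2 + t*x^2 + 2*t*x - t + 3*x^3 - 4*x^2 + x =-t^3 + t^2*(3 - 3*x) + t*(x^2 + 10*x - 2) + 3*x^3 + 3*x^2 - 6*x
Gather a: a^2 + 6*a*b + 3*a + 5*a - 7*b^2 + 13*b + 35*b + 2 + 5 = a^2 + a*(6*b + 8) - 7*b^2 + 48*b + 7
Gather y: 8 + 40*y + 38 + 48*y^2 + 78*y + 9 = 48*y^2 + 118*y + 55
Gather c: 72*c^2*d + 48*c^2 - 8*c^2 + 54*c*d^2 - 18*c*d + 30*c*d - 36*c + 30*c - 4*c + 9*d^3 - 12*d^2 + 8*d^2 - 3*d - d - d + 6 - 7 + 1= c^2*(72*d + 40) + c*(54*d^2 + 12*d - 10) + 9*d^3 - 4*d^2 - 5*d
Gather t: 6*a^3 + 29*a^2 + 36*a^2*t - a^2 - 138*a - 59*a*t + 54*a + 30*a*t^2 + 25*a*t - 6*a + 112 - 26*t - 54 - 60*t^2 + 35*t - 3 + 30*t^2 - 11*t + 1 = 6*a^3 + 28*a^2 - 90*a + t^2*(30*a - 30) + t*(36*a^2 - 34*a - 2) + 56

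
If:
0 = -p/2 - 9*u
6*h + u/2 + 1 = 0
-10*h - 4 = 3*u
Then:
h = -1/13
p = 252/13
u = -14/13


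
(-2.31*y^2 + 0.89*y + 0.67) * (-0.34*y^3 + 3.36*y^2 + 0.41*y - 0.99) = 0.7854*y^5 - 8.0642*y^4 + 1.8155*y^3 + 4.903*y^2 - 0.6064*y - 0.6633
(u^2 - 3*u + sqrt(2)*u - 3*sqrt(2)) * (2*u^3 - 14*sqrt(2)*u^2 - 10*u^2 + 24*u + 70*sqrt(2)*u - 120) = 2*u^5 - 12*sqrt(2)*u^4 - 16*u^4 + 26*u^3 + 96*sqrt(2)*u^3 - 156*sqrt(2)*u^2 + 32*u^2 - 192*sqrt(2)*u - 60*u + 360*sqrt(2)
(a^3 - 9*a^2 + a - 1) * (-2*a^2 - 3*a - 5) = -2*a^5 + 15*a^4 + 20*a^3 + 44*a^2 - 2*a + 5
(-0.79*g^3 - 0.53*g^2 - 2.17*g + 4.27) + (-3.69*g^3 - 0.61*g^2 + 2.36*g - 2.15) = -4.48*g^3 - 1.14*g^2 + 0.19*g + 2.12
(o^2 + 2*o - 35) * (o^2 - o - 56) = o^4 + o^3 - 93*o^2 - 77*o + 1960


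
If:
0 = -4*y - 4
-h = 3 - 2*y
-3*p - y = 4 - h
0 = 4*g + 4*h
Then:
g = 5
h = -5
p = -8/3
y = -1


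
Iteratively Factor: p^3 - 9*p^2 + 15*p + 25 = (p - 5)*(p^2 - 4*p - 5) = (p - 5)*(p + 1)*(p - 5)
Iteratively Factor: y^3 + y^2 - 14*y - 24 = (y + 3)*(y^2 - 2*y - 8) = (y + 2)*(y + 3)*(y - 4)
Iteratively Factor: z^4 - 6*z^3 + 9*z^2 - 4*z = (z - 4)*(z^3 - 2*z^2 + z) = (z - 4)*(z - 1)*(z^2 - z) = z*(z - 4)*(z - 1)*(z - 1)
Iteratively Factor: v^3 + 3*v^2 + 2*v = (v + 2)*(v^2 + v) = (v + 1)*(v + 2)*(v)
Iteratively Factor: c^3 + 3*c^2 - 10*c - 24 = (c + 2)*(c^2 + c - 12) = (c - 3)*(c + 2)*(c + 4)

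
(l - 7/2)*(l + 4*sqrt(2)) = l^2 - 7*l/2 + 4*sqrt(2)*l - 14*sqrt(2)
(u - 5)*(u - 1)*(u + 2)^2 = u^4 - 2*u^3 - 15*u^2 - 4*u + 20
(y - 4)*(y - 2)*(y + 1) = y^3 - 5*y^2 + 2*y + 8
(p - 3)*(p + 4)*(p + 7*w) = p^3 + 7*p^2*w + p^2 + 7*p*w - 12*p - 84*w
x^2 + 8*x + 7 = (x + 1)*(x + 7)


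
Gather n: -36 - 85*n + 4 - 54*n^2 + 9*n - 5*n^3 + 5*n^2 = -5*n^3 - 49*n^2 - 76*n - 32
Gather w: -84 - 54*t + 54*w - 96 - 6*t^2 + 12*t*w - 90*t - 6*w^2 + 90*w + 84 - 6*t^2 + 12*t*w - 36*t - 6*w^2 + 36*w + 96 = -12*t^2 - 180*t - 12*w^2 + w*(24*t + 180)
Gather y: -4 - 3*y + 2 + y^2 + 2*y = y^2 - y - 2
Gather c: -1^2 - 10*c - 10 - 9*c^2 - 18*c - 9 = -9*c^2 - 28*c - 20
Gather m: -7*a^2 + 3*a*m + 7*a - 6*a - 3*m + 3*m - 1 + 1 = -7*a^2 + 3*a*m + a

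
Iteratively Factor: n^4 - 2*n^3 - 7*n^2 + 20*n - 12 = (n - 2)*(n^3 - 7*n + 6) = (n - 2)^2*(n^2 + 2*n - 3) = (n - 2)^2*(n - 1)*(n + 3)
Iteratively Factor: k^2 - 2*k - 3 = (k + 1)*(k - 3)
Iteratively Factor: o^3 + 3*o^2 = (o)*(o^2 + 3*o) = o*(o + 3)*(o)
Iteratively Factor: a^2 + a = (a + 1)*(a)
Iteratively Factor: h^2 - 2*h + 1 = (h - 1)*(h - 1)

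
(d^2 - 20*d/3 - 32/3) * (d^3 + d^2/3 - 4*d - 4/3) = d^5 - 19*d^4/3 - 152*d^3/9 + 196*d^2/9 + 464*d/9 + 128/9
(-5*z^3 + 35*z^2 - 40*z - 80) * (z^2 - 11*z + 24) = -5*z^5 + 90*z^4 - 545*z^3 + 1200*z^2 - 80*z - 1920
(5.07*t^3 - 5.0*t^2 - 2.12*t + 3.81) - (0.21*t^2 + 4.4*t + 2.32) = 5.07*t^3 - 5.21*t^2 - 6.52*t + 1.49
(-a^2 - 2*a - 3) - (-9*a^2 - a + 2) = 8*a^2 - a - 5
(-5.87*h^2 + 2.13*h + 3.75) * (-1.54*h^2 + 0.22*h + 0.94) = 9.0398*h^4 - 4.5716*h^3 - 10.8242*h^2 + 2.8272*h + 3.525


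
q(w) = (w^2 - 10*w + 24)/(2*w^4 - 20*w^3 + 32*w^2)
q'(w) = (2*w - 10)/(2*w^4 - 20*w^3 + 32*w^2) + (w^2 - 10*w + 24)*(-8*w^3 + 60*w^2 - 64*w)/(2*w^4 - 20*w^3 + 32*w^2)^2 = (-w^4 + 20*w^3 - 148*w^2 + 440*w - 384)/(w^3*(w^4 - 20*w^3 + 132*w^2 - 320*w + 256))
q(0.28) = 10.22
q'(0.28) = -70.27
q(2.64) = -0.10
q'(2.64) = 0.30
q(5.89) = 0.00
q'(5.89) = -0.00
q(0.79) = 1.54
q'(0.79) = -3.18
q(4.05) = 0.00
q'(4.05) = 0.01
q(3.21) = -0.02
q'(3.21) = 0.05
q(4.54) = 0.00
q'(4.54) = 0.00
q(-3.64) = 0.04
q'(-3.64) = 0.02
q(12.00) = 0.00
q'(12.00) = 0.00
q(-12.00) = 0.00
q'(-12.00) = 0.00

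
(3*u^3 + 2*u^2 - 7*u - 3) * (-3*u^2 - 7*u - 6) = -9*u^5 - 27*u^4 - 11*u^3 + 46*u^2 + 63*u + 18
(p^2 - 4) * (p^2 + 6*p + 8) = p^4 + 6*p^3 + 4*p^2 - 24*p - 32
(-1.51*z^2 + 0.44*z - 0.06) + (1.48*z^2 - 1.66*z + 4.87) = -0.03*z^2 - 1.22*z + 4.81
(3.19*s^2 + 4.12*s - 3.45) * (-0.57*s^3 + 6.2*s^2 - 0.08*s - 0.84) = -1.8183*s^5 + 17.4296*s^4 + 27.2553*s^3 - 24.3992*s^2 - 3.1848*s + 2.898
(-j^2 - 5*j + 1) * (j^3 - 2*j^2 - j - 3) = -j^5 - 3*j^4 + 12*j^3 + 6*j^2 + 14*j - 3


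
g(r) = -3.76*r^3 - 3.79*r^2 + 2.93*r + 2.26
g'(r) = -11.28*r^2 - 7.58*r + 2.93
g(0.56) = 2.05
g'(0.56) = -4.85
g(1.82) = -27.63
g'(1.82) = -48.23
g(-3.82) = 145.36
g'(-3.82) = -132.72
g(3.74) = -236.49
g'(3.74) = -183.20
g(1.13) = -4.69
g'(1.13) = -20.04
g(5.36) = -669.93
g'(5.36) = -361.77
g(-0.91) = -0.71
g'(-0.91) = 0.49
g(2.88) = -110.56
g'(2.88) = -112.46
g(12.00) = -7005.62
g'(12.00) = -1712.35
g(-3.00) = 60.88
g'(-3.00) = -75.85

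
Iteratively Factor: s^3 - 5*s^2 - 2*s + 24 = (s + 2)*(s^2 - 7*s + 12) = (s - 4)*(s + 2)*(s - 3)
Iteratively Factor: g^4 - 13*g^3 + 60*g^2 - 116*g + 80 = (g - 2)*(g^3 - 11*g^2 + 38*g - 40) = (g - 5)*(g - 2)*(g^2 - 6*g + 8) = (g - 5)*(g - 2)^2*(g - 4)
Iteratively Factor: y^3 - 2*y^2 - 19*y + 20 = (y + 4)*(y^2 - 6*y + 5) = (y - 1)*(y + 4)*(y - 5)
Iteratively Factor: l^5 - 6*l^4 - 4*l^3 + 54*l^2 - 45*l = (l - 3)*(l^4 - 3*l^3 - 13*l^2 + 15*l) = (l - 5)*(l - 3)*(l^3 + 2*l^2 - 3*l) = (l - 5)*(l - 3)*(l + 3)*(l^2 - l) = l*(l - 5)*(l - 3)*(l + 3)*(l - 1)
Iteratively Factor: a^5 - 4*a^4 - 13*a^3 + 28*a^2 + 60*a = (a + 2)*(a^4 - 6*a^3 - a^2 + 30*a) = (a - 5)*(a + 2)*(a^3 - a^2 - 6*a) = (a - 5)*(a + 2)^2*(a^2 - 3*a) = a*(a - 5)*(a + 2)^2*(a - 3)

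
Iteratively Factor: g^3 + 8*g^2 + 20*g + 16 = (g + 2)*(g^2 + 6*g + 8) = (g + 2)*(g + 4)*(g + 2)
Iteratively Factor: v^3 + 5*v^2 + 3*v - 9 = (v + 3)*(v^2 + 2*v - 3) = (v + 3)^2*(v - 1)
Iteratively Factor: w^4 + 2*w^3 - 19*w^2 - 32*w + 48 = (w - 4)*(w^3 + 6*w^2 + 5*w - 12) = (w - 4)*(w - 1)*(w^2 + 7*w + 12) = (w - 4)*(w - 1)*(w + 4)*(w + 3)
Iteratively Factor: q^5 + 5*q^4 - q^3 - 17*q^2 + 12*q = (q)*(q^4 + 5*q^3 - q^2 - 17*q + 12) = q*(q + 3)*(q^3 + 2*q^2 - 7*q + 4) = q*(q - 1)*(q + 3)*(q^2 + 3*q - 4) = q*(q - 1)^2*(q + 3)*(q + 4)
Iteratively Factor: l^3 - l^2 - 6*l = (l + 2)*(l^2 - 3*l) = (l - 3)*(l + 2)*(l)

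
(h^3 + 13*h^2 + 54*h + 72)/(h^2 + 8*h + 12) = (h^2 + 7*h + 12)/(h + 2)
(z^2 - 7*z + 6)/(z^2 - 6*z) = (z - 1)/z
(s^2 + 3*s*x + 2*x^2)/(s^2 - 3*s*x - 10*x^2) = (-s - x)/(-s + 5*x)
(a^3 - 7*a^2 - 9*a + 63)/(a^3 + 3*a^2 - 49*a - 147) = (a - 3)/(a + 7)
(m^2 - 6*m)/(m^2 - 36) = m/(m + 6)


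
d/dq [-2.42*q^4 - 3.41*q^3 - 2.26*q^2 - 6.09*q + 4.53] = -9.68*q^3 - 10.23*q^2 - 4.52*q - 6.09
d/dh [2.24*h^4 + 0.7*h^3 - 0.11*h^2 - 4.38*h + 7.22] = 8.96*h^3 + 2.1*h^2 - 0.22*h - 4.38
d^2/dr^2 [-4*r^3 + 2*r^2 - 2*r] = 4 - 24*r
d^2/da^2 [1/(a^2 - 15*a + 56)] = 2*(-a^2 + 15*a + (2*a - 15)^2 - 56)/(a^2 - 15*a + 56)^3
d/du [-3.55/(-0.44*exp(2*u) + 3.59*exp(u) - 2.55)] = (12.7445 - 3.124*exp(u))*exp(u)/(0.44*exp(2*u) - 3.59*exp(u) + 2.55)^2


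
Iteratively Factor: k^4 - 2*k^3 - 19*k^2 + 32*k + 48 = (k + 4)*(k^3 - 6*k^2 + 5*k + 12) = (k - 3)*(k + 4)*(k^2 - 3*k - 4) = (k - 3)*(k + 1)*(k + 4)*(k - 4)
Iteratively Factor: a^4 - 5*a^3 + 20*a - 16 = (a - 4)*(a^3 - a^2 - 4*a + 4) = (a - 4)*(a + 2)*(a^2 - 3*a + 2) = (a - 4)*(a - 2)*(a + 2)*(a - 1)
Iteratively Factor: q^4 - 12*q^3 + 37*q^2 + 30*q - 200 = (q - 4)*(q^3 - 8*q^2 + 5*q + 50) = (q - 5)*(q - 4)*(q^2 - 3*q - 10) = (q - 5)*(q - 4)*(q + 2)*(q - 5)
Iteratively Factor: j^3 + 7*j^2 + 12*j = (j + 4)*(j^2 + 3*j) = (j + 3)*(j + 4)*(j)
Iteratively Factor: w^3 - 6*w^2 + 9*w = (w)*(w^2 - 6*w + 9) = w*(w - 3)*(w - 3)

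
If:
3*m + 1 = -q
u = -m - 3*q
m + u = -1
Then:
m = -4/9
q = 1/3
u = -5/9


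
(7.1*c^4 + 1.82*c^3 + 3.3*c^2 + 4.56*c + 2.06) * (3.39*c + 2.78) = 24.069*c^5 + 25.9078*c^4 + 16.2466*c^3 + 24.6324*c^2 + 19.6602*c + 5.7268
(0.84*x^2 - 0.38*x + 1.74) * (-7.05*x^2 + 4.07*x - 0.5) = -5.922*x^4 + 6.0978*x^3 - 14.2336*x^2 + 7.2718*x - 0.87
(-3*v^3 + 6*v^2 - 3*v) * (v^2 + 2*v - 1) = -3*v^5 + 12*v^3 - 12*v^2 + 3*v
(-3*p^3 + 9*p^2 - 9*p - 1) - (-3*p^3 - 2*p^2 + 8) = 11*p^2 - 9*p - 9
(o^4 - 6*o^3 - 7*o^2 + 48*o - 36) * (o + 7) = o^5 + o^4 - 49*o^3 - o^2 + 300*o - 252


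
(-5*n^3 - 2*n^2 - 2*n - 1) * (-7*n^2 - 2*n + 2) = 35*n^5 + 24*n^4 + 8*n^3 + 7*n^2 - 2*n - 2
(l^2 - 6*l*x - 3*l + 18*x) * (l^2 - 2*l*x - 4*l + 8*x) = l^4 - 8*l^3*x - 7*l^3 + 12*l^2*x^2 + 56*l^2*x + 12*l^2 - 84*l*x^2 - 96*l*x + 144*x^2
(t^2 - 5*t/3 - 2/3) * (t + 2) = t^3 + t^2/3 - 4*t - 4/3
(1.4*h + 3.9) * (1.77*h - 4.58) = 2.478*h^2 + 0.491*h - 17.862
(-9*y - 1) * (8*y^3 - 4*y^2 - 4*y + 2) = -72*y^4 + 28*y^3 + 40*y^2 - 14*y - 2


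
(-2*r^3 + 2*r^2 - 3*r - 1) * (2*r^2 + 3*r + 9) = -4*r^5 - 2*r^4 - 18*r^3 + 7*r^2 - 30*r - 9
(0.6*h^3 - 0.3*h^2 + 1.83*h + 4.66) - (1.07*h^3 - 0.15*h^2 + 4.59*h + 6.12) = -0.47*h^3 - 0.15*h^2 - 2.76*h - 1.46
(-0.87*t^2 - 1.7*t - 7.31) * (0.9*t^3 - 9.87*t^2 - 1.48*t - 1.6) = -0.783*t^5 + 7.0569*t^4 + 11.4876*t^3 + 76.0577*t^2 + 13.5388*t + 11.696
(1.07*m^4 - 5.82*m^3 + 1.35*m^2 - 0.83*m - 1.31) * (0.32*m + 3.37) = 0.3424*m^5 + 1.7435*m^4 - 19.1814*m^3 + 4.2839*m^2 - 3.2163*m - 4.4147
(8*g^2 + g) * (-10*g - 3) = -80*g^3 - 34*g^2 - 3*g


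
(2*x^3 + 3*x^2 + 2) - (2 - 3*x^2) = 2*x^3 + 6*x^2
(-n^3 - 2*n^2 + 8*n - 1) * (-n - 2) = n^4 + 4*n^3 - 4*n^2 - 15*n + 2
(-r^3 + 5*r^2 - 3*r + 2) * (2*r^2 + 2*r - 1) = -2*r^5 + 8*r^4 + 5*r^3 - 7*r^2 + 7*r - 2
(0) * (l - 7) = 0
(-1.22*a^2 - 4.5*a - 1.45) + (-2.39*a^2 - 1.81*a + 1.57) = -3.61*a^2 - 6.31*a + 0.12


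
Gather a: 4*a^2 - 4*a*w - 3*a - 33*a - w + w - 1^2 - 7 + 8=4*a^2 + a*(-4*w - 36)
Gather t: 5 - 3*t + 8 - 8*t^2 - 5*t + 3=-8*t^2 - 8*t + 16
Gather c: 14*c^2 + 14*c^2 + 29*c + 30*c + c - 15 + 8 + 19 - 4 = 28*c^2 + 60*c + 8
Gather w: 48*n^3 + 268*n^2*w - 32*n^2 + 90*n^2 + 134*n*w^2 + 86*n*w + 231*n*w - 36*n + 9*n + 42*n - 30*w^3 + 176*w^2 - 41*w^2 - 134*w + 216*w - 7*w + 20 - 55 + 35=48*n^3 + 58*n^2 + 15*n - 30*w^3 + w^2*(134*n + 135) + w*(268*n^2 + 317*n + 75)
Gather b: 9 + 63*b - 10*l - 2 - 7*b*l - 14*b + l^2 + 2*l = b*(49 - 7*l) + l^2 - 8*l + 7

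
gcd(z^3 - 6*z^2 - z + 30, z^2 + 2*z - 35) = z - 5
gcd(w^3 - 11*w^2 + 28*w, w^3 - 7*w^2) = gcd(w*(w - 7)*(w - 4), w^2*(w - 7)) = w^2 - 7*w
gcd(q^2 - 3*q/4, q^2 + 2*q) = q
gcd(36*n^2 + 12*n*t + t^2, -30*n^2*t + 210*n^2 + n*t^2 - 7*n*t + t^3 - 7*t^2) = 6*n + t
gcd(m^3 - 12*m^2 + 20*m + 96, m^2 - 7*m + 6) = m - 6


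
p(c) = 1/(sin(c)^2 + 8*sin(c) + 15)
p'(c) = (-2*sin(c)*cos(c) - 8*cos(c))/(sin(c)^2 + 8*sin(c) + 15)^2 = -2*(sin(c) + 4)*cos(c)/(sin(c)^2 + 8*sin(c) + 15)^2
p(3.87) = 0.10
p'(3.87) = 0.05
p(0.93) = 0.05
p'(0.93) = -0.01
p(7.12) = 0.05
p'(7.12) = -0.01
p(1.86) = 0.04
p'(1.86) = 0.01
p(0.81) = 0.05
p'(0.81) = -0.01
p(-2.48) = 0.10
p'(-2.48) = 0.05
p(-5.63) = 0.05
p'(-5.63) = -0.02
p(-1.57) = 0.12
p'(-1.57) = -0.00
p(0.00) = 0.07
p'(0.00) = -0.04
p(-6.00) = 0.06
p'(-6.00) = -0.03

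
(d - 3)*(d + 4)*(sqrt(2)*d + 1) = sqrt(2)*d^3 + d^2 + sqrt(2)*d^2 - 12*sqrt(2)*d + d - 12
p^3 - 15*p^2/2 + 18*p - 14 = (p - 7/2)*(p - 2)^2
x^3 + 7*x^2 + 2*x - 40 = (x - 2)*(x + 4)*(x + 5)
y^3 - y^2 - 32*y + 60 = (y - 5)*(y - 2)*(y + 6)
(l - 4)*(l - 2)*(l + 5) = l^3 - l^2 - 22*l + 40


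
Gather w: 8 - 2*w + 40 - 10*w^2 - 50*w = -10*w^2 - 52*w + 48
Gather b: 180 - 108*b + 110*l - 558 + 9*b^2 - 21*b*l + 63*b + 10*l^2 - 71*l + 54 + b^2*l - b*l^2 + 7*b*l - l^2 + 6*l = b^2*(l + 9) + b*(-l^2 - 14*l - 45) + 9*l^2 + 45*l - 324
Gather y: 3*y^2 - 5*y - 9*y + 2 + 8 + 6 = 3*y^2 - 14*y + 16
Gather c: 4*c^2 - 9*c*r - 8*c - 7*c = 4*c^2 + c*(-9*r - 15)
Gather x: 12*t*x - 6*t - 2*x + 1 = -6*t + x*(12*t - 2) + 1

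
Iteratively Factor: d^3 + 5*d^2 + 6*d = (d)*(d^2 + 5*d + 6) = d*(d + 2)*(d + 3)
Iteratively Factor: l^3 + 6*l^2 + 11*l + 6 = (l + 2)*(l^2 + 4*l + 3) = (l + 1)*(l + 2)*(l + 3)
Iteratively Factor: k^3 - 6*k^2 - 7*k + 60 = (k + 3)*(k^2 - 9*k + 20) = (k - 5)*(k + 3)*(k - 4)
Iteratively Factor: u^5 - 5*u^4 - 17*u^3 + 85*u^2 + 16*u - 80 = (u - 1)*(u^4 - 4*u^3 - 21*u^2 + 64*u + 80) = (u - 1)*(u + 1)*(u^3 - 5*u^2 - 16*u + 80) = (u - 4)*(u - 1)*(u + 1)*(u^2 - u - 20) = (u - 5)*(u - 4)*(u - 1)*(u + 1)*(u + 4)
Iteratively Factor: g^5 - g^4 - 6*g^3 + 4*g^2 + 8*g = (g - 2)*(g^4 + g^3 - 4*g^2 - 4*g) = (g - 2)^2*(g^3 + 3*g^2 + 2*g) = (g - 2)^2*(g + 2)*(g^2 + g) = (g - 2)^2*(g + 1)*(g + 2)*(g)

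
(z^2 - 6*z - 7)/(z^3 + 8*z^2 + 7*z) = (z - 7)/(z*(z + 7))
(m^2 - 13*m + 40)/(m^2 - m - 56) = (m - 5)/(m + 7)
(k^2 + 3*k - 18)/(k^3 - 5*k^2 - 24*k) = (-k^2 - 3*k + 18)/(k*(-k^2 + 5*k + 24))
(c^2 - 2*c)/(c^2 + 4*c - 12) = c/(c + 6)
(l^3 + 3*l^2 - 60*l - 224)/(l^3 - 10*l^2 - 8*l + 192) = (l + 7)/(l - 6)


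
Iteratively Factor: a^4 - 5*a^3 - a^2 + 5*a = (a)*(a^3 - 5*a^2 - a + 5) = a*(a - 1)*(a^2 - 4*a - 5) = a*(a - 1)*(a + 1)*(a - 5)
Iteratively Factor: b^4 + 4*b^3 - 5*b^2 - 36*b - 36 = (b + 2)*(b^3 + 2*b^2 - 9*b - 18) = (b - 3)*(b + 2)*(b^2 + 5*b + 6) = (b - 3)*(b + 2)^2*(b + 3)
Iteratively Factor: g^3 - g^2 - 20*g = (g)*(g^2 - g - 20) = g*(g + 4)*(g - 5)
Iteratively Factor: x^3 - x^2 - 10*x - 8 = (x - 4)*(x^2 + 3*x + 2) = (x - 4)*(x + 2)*(x + 1)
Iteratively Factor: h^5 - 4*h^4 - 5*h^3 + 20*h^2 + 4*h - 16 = (h + 2)*(h^4 - 6*h^3 + 7*h^2 + 6*h - 8) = (h - 1)*(h + 2)*(h^3 - 5*h^2 + 2*h + 8) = (h - 2)*(h - 1)*(h + 2)*(h^2 - 3*h - 4) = (h - 2)*(h - 1)*(h + 1)*(h + 2)*(h - 4)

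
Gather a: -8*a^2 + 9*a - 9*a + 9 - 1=8 - 8*a^2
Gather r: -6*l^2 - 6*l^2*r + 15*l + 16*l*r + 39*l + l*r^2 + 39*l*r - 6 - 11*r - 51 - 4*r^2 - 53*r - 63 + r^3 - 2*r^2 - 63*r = -6*l^2 + 54*l + r^3 + r^2*(l - 6) + r*(-6*l^2 + 55*l - 127) - 120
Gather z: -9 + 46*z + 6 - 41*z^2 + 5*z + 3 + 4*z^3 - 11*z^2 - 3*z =4*z^3 - 52*z^2 + 48*z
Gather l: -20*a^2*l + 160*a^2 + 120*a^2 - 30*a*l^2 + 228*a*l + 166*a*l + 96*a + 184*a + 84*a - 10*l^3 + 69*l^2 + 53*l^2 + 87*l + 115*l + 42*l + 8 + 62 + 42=280*a^2 + 364*a - 10*l^3 + l^2*(122 - 30*a) + l*(-20*a^2 + 394*a + 244) + 112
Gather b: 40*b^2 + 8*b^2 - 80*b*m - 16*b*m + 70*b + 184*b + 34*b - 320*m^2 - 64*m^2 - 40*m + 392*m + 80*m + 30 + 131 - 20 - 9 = 48*b^2 + b*(288 - 96*m) - 384*m^2 + 432*m + 132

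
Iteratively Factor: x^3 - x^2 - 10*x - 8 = (x - 4)*(x^2 + 3*x + 2) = (x - 4)*(x + 1)*(x + 2)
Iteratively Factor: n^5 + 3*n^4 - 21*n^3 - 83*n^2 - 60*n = (n - 5)*(n^4 + 8*n^3 + 19*n^2 + 12*n) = n*(n - 5)*(n^3 + 8*n^2 + 19*n + 12) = n*(n - 5)*(n + 1)*(n^2 + 7*n + 12) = n*(n - 5)*(n + 1)*(n + 4)*(n + 3)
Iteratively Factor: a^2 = (a)*(a)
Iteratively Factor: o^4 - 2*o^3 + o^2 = (o)*(o^3 - 2*o^2 + o) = o^2*(o^2 - 2*o + 1) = o^2*(o - 1)*(o - 1)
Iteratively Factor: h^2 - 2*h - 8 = (h - 4)*(h + 2)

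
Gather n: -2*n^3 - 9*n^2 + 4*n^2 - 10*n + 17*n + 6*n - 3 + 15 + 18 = -2*n^3 - 5*n^2 + 13*n + 30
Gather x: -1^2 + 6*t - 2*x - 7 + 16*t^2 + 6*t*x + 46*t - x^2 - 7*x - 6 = 16*t^2 + 52*t - x^2 + x*(6*t - 9) - 14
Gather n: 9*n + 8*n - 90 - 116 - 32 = 17*n - 238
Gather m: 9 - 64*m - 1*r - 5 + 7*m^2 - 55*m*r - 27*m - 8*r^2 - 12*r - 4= 7*m^2 + m*(-55*r - 91) - 8*r^2 - 13*r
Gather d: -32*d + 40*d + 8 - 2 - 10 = 8*d - 4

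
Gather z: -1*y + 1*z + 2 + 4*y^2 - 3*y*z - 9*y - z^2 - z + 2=4*y^2 - 3*y*z - 10*y - z^2 + 4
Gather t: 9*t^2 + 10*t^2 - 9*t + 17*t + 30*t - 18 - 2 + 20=19*t^2 + 38*t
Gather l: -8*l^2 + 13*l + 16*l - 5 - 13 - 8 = -8*l^2 + 29*l - 26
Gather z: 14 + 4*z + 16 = 4*z + 30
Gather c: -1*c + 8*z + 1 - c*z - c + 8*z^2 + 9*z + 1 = c*(-z - 2) + 8*z^2 + 17*z + 2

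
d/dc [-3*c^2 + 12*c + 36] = 12 - 6*c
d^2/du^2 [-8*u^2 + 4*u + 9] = -16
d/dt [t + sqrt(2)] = 1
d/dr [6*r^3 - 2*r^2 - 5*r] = 18*r^2 - 4*r - 5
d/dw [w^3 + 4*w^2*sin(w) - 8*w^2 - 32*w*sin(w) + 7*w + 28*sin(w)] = 4*w^2*cos(w) + 3*w^2 + 8*w*sin(w) - 32*w*cos(w) - 16*w - 32*sin(w) + 28*cos(w) + 7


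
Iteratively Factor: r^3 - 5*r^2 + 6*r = (r - 3)*(r^2 - 2*r) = r*(r - 3)*(r - 2)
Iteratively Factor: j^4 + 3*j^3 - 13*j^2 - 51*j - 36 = (j + 3)*(j^3 - 13*j - 12) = (j + 3)^2*(j^2 - 3*j - 4) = (j + 1)*(j + 3)^2*(j - 4)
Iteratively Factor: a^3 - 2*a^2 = (a)*(a^2 - 2*a) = a*(a - 2)*(a)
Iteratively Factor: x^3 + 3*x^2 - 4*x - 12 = (x + 2)*(x^2 + x - 6) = (x - 2)*(x + 2)*(x + 3)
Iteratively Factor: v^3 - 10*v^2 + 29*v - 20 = (v - 1)*(v^2 - 9*v + 20) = (v - 4)*(v - 1)*(v - 5)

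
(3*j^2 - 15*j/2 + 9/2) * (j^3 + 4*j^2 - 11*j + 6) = 3*j^5 + 9*j^4/2 - 117*j^3/2 + 237*j^2/2 - 189*j/2 + 27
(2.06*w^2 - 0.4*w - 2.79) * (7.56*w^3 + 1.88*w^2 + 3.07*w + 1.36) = 15.5736*w^5 + 0.8488*w^4 - 15.5202*w^3 - 3.6716*w^2 - 9.1093*w - 3.7944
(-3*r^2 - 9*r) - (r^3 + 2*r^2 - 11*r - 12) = -r^3 - 5*r^2 + 2*r + 12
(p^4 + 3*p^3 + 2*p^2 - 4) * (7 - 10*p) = -10*p^5 - 23*p^4 + p^3 + 14*p^2 + 40*p - 28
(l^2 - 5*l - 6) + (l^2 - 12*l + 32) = 2*l^2 - 17*l + 26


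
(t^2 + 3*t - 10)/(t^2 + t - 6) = (t + 5)/(t + 3)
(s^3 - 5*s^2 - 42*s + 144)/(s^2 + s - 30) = (s^2 - 11*s + 24)/(s - 5)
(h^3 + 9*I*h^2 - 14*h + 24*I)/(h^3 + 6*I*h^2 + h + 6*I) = (h + 4*I)/(h + I)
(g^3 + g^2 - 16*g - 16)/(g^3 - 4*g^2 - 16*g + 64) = (g + 1)/(g - 4)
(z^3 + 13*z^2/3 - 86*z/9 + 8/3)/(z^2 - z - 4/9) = (3*z^2 + 17*z - 6)/(3*z + 1)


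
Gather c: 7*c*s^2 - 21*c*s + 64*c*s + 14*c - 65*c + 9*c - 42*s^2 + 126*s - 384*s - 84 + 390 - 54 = c*(7*s^2 + 43*s - 42) - 42*s^2 - 258*s + 252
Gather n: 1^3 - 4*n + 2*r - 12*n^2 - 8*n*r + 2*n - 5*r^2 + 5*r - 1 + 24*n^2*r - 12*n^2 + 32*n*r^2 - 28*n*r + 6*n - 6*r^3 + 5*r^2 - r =n^2*(24*r - 24) + n*(32*r^2 - 36*r + 4) - 6*r^3 + 6*r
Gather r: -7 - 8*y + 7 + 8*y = 0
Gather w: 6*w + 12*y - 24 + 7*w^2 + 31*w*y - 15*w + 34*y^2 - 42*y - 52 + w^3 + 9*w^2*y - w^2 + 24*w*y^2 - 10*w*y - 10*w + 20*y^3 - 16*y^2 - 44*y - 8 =w^3 + w^2*(9*y + 6) + w*(24*y^2 + 21*y - 19) + 20*y^3 + 18*y^2 - 74*y - 84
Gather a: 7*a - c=7*a - c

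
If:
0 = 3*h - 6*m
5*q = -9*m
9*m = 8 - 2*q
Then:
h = 80/27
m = 40/27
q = -8/3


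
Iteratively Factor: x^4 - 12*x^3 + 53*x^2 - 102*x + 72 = (x - 3)*(x^3 - 9*x^2 + 26*x - 24) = (x - 3)^2*(x^2 - 6*x + 8) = (x - 4)*(x - 3)^2*(x - 2)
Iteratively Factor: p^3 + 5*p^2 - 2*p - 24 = (p + 3)*(p^2 + 2*p - 8) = (p + 3)*(p + 4)*(p - 2)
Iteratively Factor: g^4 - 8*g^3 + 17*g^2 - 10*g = (g - 5)*(g^3 - 3*g^2 + 2*g) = (g - 5)*(g - 1)*(g^2 - 2*g) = g*(g - 5)*(g - 1)*(g - 2)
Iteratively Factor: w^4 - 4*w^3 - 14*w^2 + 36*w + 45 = (w + 1)*(w^3 - 5*w^2 - 9*w + 45) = (w - 5)*(w + 1)*(w^2 - 9) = (w - 5)*(w + 1)*(w + 3)*(w - 3)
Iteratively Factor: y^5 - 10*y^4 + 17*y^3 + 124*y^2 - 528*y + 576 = (y - 3)*(y^4 - 7*y^3 - 4*y^2 + 112*y - 192) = (y - 3)^2*(y^3 - 4*y^2 - 16*y + 64) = (y - 3)^2*(y + 4)*(y^2 - 8*y + 16) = (y - 4)*(y - 3)^2*(y + 4)*(y - 4)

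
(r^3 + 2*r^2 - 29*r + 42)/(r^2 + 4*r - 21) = r - 2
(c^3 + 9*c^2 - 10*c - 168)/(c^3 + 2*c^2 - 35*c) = (c^2 + 2*c - 24)/(c*(c - 5))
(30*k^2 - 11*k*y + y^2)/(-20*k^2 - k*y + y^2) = (-6*k + y)/(4*k + y)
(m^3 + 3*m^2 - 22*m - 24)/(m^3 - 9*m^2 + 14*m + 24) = (m + 6)/(m - 6)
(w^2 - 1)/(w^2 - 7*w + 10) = (w^2 - 1)/(w^2 - 7*w + 10)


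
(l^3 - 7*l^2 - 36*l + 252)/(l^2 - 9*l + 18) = (l^2 - l - 42)/(l - 3)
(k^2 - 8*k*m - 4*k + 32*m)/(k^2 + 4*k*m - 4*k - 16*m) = (k - 8*m)/(k + 4*m)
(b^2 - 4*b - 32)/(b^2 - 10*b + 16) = (b + 4)/(b - 2)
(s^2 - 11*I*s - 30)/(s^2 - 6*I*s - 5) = (s - 6*I)/(s - I)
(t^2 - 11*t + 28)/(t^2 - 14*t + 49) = (t - 4)/(t - 7)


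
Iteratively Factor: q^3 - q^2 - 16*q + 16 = (q + 4)*(q^2 - 5*q + 4) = (q - 1)*(q + 4)*(q - 4)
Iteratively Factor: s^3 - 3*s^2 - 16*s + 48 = (s + 4)*(s^2 - 7*s + 12) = (s - 3)*(s + 4)*(s - 4)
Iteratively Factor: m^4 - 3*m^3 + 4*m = (m - 2)*(m^3 - m^2 - 2*m) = (m - 2)*(m + 1)*(m^2 - 2*m) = m*(m - 2)*(m + 1)*(m - 2)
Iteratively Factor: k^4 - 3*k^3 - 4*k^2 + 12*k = (k - 3)*(k^3 - 4*k) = (k - 3)*(k - 2)*(k^2 + 2*k) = (k - 3)*(k - 2)*(k + 2)*(k)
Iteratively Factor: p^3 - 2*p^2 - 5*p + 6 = (p - 3)*(p^2 + p - 2) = (p - 3)*(p + 2)*(p - 1)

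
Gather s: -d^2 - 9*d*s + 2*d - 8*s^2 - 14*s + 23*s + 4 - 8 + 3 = -d^2 + 2*d - 8*s^2 + s*(9 - 9*d) - 1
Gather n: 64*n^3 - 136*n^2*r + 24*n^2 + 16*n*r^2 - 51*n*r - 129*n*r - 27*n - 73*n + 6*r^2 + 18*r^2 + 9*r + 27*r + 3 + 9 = 64*n^3 + n^2*(24 - 136*r) + n*(16*r^2 - 180*r - 100) + 24*r^2 + 36*r + 12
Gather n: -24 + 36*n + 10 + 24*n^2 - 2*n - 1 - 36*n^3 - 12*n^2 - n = -36*n^3 + 12*n^2 + 33*n - 15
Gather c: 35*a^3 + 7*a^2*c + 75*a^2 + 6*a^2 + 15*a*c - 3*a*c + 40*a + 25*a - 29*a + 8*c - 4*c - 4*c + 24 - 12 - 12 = 35*a^3 + 81*a^2 + 36*a + c*(7*a^2 + 12*a)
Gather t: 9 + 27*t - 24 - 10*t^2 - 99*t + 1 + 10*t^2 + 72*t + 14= 0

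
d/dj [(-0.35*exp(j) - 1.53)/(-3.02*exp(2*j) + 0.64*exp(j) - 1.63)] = (-1.057*exp(2*j) - 9.2412*exp(j) + 1.5497)*exp(j)/(9.1204*exp(4*j) - 3.8656*exp(3*j) + 10.2548*exp(2*j) - 2.0864*exp(j) + 2.6569)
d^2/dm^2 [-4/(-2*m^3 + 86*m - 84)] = 4*(-3*m*(m^3 - 43*m + 42) + (3*m^2 - 43)^2)/(m^3 - 43*m + 42)^3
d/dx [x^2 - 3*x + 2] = 2*x - 3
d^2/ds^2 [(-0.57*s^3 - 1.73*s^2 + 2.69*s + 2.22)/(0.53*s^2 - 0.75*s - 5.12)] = (4.44089209850063e-16*s^4 - 3.598862*s^3 - 37.55838*s^2 - 51.150444*s - 96.81514)/(0.148877*s^6 - 0.632025*s^5 - 3.420249*s^4 + 11.789325*s^3 + 33.040896*s^2 - 58.9824*s - 134.217728)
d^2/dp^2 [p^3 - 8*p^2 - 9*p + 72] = 6*p - 16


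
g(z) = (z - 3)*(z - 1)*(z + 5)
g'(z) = (z - 3)*(z - 1) + (z - 3)*(z + 5) + (z - 1)*(z + 5)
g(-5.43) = -23.31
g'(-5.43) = 60.59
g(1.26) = -2.83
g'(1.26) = -9.72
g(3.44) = 9.06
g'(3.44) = 25.38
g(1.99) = -6.99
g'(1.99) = -1.14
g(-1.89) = 43.95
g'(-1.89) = -10.06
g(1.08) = -0.93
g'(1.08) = -11.34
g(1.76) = -6.37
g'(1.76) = -4.19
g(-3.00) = 48.00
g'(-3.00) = 4.00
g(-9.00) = -480.00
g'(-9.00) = 208.00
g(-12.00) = -1365.00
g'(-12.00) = 391.00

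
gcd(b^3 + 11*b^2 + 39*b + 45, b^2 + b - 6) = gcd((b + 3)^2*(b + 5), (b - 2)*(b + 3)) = b + 3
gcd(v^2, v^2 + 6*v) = v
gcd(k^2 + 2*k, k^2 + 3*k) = k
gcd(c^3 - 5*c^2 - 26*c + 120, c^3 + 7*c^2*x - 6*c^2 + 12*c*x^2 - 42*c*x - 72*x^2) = c - 6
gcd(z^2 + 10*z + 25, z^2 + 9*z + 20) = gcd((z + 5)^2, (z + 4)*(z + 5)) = z + 5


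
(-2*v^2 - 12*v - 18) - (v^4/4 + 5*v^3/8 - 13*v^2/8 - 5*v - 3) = -v^4/4 - 5*v^3/8 - 3*v^2/8 - 7*v - 15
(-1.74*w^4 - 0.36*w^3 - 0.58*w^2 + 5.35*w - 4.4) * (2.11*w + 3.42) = -3.6714*w^5 - 6.7104*w^4 - 2.455*w^3 + 9.3049*w^2 + 9.013*w - 15.048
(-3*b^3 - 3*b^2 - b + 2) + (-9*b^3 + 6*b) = -12*b^3 - 3*b^2 + 5*b + 2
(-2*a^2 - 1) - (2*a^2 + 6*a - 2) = -4*a^2 - 6*a + 1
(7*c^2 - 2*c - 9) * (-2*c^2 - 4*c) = -14*c^4 - 24*c^3 + 26*c^2 + 36*c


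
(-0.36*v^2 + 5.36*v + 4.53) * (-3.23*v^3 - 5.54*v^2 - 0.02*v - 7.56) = 1.1628*v^5 - 15.3184*v^4 - 44.3191*v^3 - 22.4818*v^2 - 40.6122*v - 34.2468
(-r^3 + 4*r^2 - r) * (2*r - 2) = -2*r^4 + 10*r^3 - 10*r^2 + 2*r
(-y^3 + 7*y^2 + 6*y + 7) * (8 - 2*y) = 2*y^4 - 22*y^3 + 44*y^2 + 34*y + 56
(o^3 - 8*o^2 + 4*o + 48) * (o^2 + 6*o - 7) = o^5 - 2*o^4 - 51*o^3 + 128*o^2 + 260*o - 336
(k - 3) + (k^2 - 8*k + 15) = k^2 - 7*k + 12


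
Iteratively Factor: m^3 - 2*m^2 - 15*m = (m)*(m^2 - 2*m - 15) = m*(m + 3)*(m - 5)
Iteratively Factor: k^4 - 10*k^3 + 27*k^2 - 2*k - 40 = (k - 2)*(k^3 - 8*k^2 + 11*k + 20) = (k - 4)*(k - 2)*(k^2 - 4*k - 5) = (k - 5)*(k - 4)*(k - 2)*(k + 1)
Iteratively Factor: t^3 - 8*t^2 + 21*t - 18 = (t - 3)*(t^2 - 5*t + 6) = (t - 3)^2*(t - 2)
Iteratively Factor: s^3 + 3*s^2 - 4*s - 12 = (s - 2)*(s^2 + 5*s + 6) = (s - 2)*(s + 3)*(s + 2)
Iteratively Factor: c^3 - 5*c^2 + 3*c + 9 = (c + 1)*(c^2 - 6*c + 9) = (c - 3)*(c + 1)*(c - 3)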